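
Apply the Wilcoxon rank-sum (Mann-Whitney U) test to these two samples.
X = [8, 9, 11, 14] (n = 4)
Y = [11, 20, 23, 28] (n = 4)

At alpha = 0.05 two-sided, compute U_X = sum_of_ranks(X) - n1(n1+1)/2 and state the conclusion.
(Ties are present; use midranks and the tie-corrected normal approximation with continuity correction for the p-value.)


Step 1: Combine and sort all 8 observations; assign midranks.
sorted (value, group): (8,X), (9,X), (11,X), (11,Y), (14,X), (20,Y), (23,Y), (28,Y)
ranks: 8->1, 9->2, 11->3.5, 11->3.5, 14->5, 20->6, 23->7, 28->8
Step 2: Rank sum for X: R1 = 1 + 2 + 3.5 + 5 = 11.5.
Step 3: U_X = R1 - n1(n1+1)/2 = 11.5 - 4*5/2 = 11.5 - 10 = 1.5.
       U_Y = n1*n2 - U_X = 16 - 1.5 = 14.5.
Step 4: Ties are present, so use the tie-corrected normal approximation (with continuity correction) for the p-value.
Step 5: p-value = 0.081429; compare to alpha = 0.05. fail to reject H0.

U_X = 1.5, p = 0.081429, fail to reject H0 at alpha = 0.05.


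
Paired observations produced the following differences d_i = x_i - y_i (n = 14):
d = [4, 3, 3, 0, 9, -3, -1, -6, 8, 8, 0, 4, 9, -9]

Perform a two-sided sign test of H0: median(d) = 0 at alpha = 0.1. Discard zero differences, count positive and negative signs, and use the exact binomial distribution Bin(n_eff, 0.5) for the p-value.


Step 1: Discard zero differences. Original n = 14; n_eff = number of nonzero differences = 12.
Nonzero differences (with sign): +4, +3, +3, +9, -3, -1, -6, +8, +8, +4, +9, -9
Step 2: Count signs: positive = 8, negative = 4.
Step 3: Under H0: P(positive) = 0.5, so the number of positives S ~ Bin(12, 0.5).
Step 4: Two-sided exact p-value = sum of Bin(12,0.5) probabilities at or below the observed probability = 0.387695.
Step 5: alpha = 0.1. fail to reject H0.

n_eff = 12, pos = 8, neg = 4, p = 0.387695, fail to reject H0.


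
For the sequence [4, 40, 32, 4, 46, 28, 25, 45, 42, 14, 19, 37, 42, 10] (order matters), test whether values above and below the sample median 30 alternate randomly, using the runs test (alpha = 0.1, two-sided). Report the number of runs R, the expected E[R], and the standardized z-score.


Step 1: Compute median = 30; label A = above, B = below.
Labels in order: BAABABBAABBAAB  (n_A = 7, n_B = 7)
Step 2: Count runs R = 9.
Step 3: Under H0 (random ordering), E[R] = 2*n_A*n_B/(n_A+n_B) + 1 = 2*7*7/14 + 1 = 8.0000.
        Var[R] = 2*n_A*n_B*(2*n_A*n_B - n_A - n_B) / ((n_A+n_B)^2 * (n_A+n_B-1)) = 8232/2548 = 3.2308.
        SD[R] = 1.7974.
Step 4: Continuity-corrected z = (R - 0.5 - E[R]) / SD[R] = (9 - 0.5 - 8.0000) / 1.7974 = 0.2782.
Step 5: Two-sided p-value via normal approximation = 2*(1 - Phi(|z|)) = 0.780879.
Step 6: alpha = 0.1. fail to reject H0.

R = 9, z = 0.2782, p = 0.780879, fail to reject H0.


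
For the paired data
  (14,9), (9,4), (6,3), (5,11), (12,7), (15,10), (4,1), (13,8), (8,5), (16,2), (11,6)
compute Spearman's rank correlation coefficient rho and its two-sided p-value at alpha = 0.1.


Step 1: Rank x and y separately (midranks; no ties here).
rank(x): 14->9, 9->5, 6->3, 5->2, 12->7, 15->10, 4->1, 13->8, 8->4, 16->11, 11->6
rank(y): 9->9, 4->4, 3->3, 11->11, 7->7, 10->10, 1->1, 8->8, 5->5, 2->2, 6->6
Step 2: d_i = R_x(i) - R_y(i); compute d_i^2.
  (9-9)^2=0, (5-4)^2=1, (3-3)^2=0, (2-11)^2=81, (7-7)^2=0, (10-10)^2=0, (1-1)^2=0, (8-8)^2=0, (4-5)^2=1, (11-2)^2=81, (6-6)^2=0
sum(d^2) = 164.
Step 3: rho = 1 - 6*164 / (11*(11^2 - 1)) = 1 - 984/1320 = 0.254545.
Step 4: Under H0, t = rho * sqrt((n-2)/(1-rho^2)) = 0.7896 ~ t(9).
Step 5: Two-sided p-value from the t-distribution with 9 df = 0.450037.
Step 6: alpha = 0.1. fail to reject H0.

rho = 0.2545, p = 0.450037, fail to reject H0 at alpha = 0.1.


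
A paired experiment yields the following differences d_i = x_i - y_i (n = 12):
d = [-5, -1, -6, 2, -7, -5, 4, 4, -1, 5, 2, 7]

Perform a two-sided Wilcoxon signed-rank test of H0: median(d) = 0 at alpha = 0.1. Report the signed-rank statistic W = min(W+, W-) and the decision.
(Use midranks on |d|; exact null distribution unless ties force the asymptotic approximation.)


Step 1: Drop any zero differences (none here) and take |d_i|.
|d| = [5, 1, 6, 2, 7, 5, 4, 4, 1, 5, 2, 7]
Step 2: Midrank |d_i| (ties get averaged ranks).
ranks: |5|->8, |1|->1.5, |6|->10, |2|->3.5, |7|->11.5, |5|->8, |4|->5.5, |4|->5.5, |1|->1.5, |5|->8, |2|->3.5, |7|->11.5
Step 3: Attach original signs; sum ranks with positive sign and with negative sign.
W+ = 3.5 + 5.5 + 5.5 + 8 + 3.5 + 11.5 = 37.5
W- = 8 + 1.5 + 10 + 11.5 + 8 + 1.5 = 40.5
(Check: W+ + W- = 78 should equal n(n+1)/2 = 78.)
Step 4: Test statistic W = min(W+, W-) = 37.5.
Step 5: Ties in |d|, so use the tie-corrected normal approximation.
        E[W] = n(n+1)/4 = 12*13/4 = 39.
        Tie groups: |d|=1 (t=2), |d|=2 (t=2), |d|=4 (t=2), |d|=5 (t=3), |d|=7 (t=2); sum(t^3 - t) = 48.
        Var[W] = n(n+1)(2n+1)/24 - sum(t^3-t)/48 = 3900/24 - 48/48 = 161.5.
        z = (W - E[W]) / sqrt(Var[W]) = (37.5 - 39) / 12.7083 = -0.1180.
        Two-sided p = 2*Phi(z) = 0.906041.
Step 6: alpha = 0.1. fail to reject H0.

W+ = 37.5, W- = 40.5, W = min = 37.5, p = 0.906041, fail to reject H0.


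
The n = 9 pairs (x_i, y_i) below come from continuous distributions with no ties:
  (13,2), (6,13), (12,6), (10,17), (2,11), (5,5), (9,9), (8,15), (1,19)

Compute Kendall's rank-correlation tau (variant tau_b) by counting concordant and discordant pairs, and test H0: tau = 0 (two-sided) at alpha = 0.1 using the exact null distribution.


Step 1: Enumerate the 36 unordered pairs (i,j) with i<j and classify each by sign(x_j-x_i) * sign(y_j-y_i).
  (1,2):dx=-7,dy=+11->D; (1,3):dx=-1,dy=+4->D; (1,4):dx=-3,dy=+15->D; (1,5):dx=-11,dy=+9->D
  (1,6):dx=-8,dy=+3->D; (1,7):dx=-4,dy=+7->D; (1,8):dx=-5,dy=+13->D; (1,9):dx=-12,dy=+17->D
  (2,3):dx=+6,dy=-7->D; (2,4):dx=+4,dy=+4->C; (2,5):dx=-4,dy=-2->C; (2,6):dx=-1,dy=-8->C
  (2,7):dx=+3,dy=-4->D; (2,8):dx=+2,dy=+2->C; (2,9):dx=-5,dy=+6->D; (3,4):dx=-2,dy=+11->D
  (3,5):dx=-10,dy=+5->D; (3,6):dx=-7,dy=-1->C; (3,7):dx=-3,dy=+3->D; (3,8):dx=-4,dy=+9->D
  (3,9):dx=-11,dy=+13->D; (4,5):dx=-8,dy=-6->C; (4,6):dx=-5,dy=-12->C; (4,7):dx=-1,dy=-8->C
  (4,8):dx=-2,dy=-2->C; (4,9):dx=-9,dy=+2->D; (5,6):dx=+3,dy=-6->D; (5,7):dx=+7,dy=-2->D
  (5,8):dx=+6,dy=+4->C; (5,9):dx=-1,dy=+8->D; (6,7):dx=+4,dy=+4->C; (6,8):dx=+3,dy=+10->C
  (6,9):dx=-4,dy=+14->D; (7,8):dx=-1,dy=+6->D; (7,9):dx=-8,dy=+10->D; (8,9):dx=-7,dy=+4->D
Step 2: C = 12, D = 24, total pairs = 36.
Step 3: tau = (C - D)/(n(n-1)/2) = (12 - 24)/36 = -0.333333.
Step 4: Exact two-sided p-value (enumerate n! = 362880 permutations of y under H0): p = 0.259518.
Step 5: alpha = 0.1. fail to reject H0.

tau_b = -0.3333 (C=12, D=24), p = 0.259518, fail to reject H0.


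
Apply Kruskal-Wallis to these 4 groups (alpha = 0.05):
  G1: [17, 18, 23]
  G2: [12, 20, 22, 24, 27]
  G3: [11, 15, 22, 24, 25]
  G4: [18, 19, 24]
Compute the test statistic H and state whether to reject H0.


Step 1: Combine all N = 16 observations and assign midranks.
sorted (value, group, rank): (11,G3,1), (12,G2,2), (15,G3,3), (17,G1,4), (18,G1,5.5), (18,G4,5.5), (19,G4,7), (20,G2,8), (22,G2,9.5), (22,G3,9.5), (23,G1,11), (24,G2,13), (24,G3,13), (24,G4,13), (25,G3,15), (27,G2,16)
Step 2: Sum ranks within each group.
R_1 = 20.5 (n_1 = 3)
R_2 = 48.5 (n_2 = 5)
R_3 = 41.5 (n_3 = 5)
R_4 = 25.5 (n_4 = 3)
Step 3: H = 12/(N(N+1)) * sum(R_i^2/n_i) - 3(N+1)
     = 12/(16*17) * (20.5^2/3 + 48.5^2/5 + 41.5^2/5 + 25.5^2/3) - 3*17
     = 0.044118 * 1171.73 - 51
     = 0.694118.
Step 4: Ties present; correction factor C = 1 - 36/(16^3 - 16) = 0.991176. Corrected H = 0.694118 / 0.991176 = 0.700297.
Step 5: Under H0, H ~ chi^2(3); p-value = 0.873134.
Step 6: alpha = 0.05. fail to reject H0.

H = 0.7003, df = 3, p = 0.873134, fail to reject H0.


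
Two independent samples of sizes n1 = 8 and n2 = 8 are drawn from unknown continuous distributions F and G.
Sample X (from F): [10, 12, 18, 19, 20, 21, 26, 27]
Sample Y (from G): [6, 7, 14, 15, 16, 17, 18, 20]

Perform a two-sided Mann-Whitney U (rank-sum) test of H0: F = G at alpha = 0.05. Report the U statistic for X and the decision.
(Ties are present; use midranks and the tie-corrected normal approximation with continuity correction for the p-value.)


Step 1: Combine and sort all 16 observations; assign midranks.
sorted (value, group): (6,Y), (7,Y), (10,X), (12,X), (14,Y), (15,Y), (16,Y), (17,Y), (18,X), (18,Y), (19,X), (20,X), (20,Y), (21,X), (26,X), (27,X)
ranks: 6->1, 7->2, 10->3, 12->4, 14->5, 15->6, 16->7, 17->8, 18->9.5, 18->9.5, 19->11, 20->12.5, 20->12.5, 21->14, 26->15, 27->16
Step 2: Rank sum for X: R1 = 3 + 4 + 9.5 + 11 + 12.5 + 14 + 15 + 16 = 85.
Step 3: U_X = R1 - n1(n1+1)/2 = 85 - 8*9/2 = 85 - 36 = 49.
       U_Y = n1*n2 - U_X = 64 - 49 = 15.
Step 4: Ties are present, so use the tie-corrected normal approximation (with continuity correction) for the p-value.
Step 5: p-value = 0.082670; compare to alpha = 0.05. fail to reject H0.

U_X = 49, p = 0.082670, fail to reject H0 at alpha = 0.05.


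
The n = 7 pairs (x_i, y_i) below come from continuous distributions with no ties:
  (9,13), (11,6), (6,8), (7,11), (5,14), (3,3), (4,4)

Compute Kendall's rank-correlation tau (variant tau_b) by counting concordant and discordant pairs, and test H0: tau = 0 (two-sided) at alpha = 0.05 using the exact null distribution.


Step 1: Enumerate the 21 unordered pairs (i,j) with i<j and classify each by sign(x_j-x_i) * sign(y_j-y_i).
  (1,2):dx=+2,dy=-7->D; (1,3):dx=-3,dy=-5->C; (1,4):dx=-2,dy=-2->C; (1,5):dx=-4,dy=+1->D
  (1,6):dx=-6,dy=-10->C; (1,7):dx=-5,dy=-9->C; (2,3):dx=-5,dy=+2->D; (2,4):dx=-4,dy=+5->D
  (2,5):dx=-6,dy=+8->D; (2,6):dx=-8,dy=-3->C; (2,7):dx=-7,dy=-2->C; (3,4):dx=+1,dy=+3->C
  (3,5):dx=-1,dy=+6->D; (3,6):dx=-3,dy=-5->C; (3,7):dx=-2,dy=-4->C; (4,5):dx=-2,dy=+3->D
  (4,6):dx=-4,dy=-8->C; (4,7):dx=-3,dy=-7->C; (5,6):dx=-2,dy=-11->C; (5,7):dx=-1,dy=-10->C
  (6,7):dx=+1,dy=+1->C
Step 2: C = 14, D = 7, total pairs = 21.
Step 3: tau = (C - D)/(n(n-1)/2) = (14 - 7)/21 = 0.333333.
Step 4: Exact two-sided p-value (enumerate n! = 5040 permutations of y under H0): p = 0.381349.
Step 5: alpha = 0.05. fail to reject H0.

tau_b = 0.3333 (C=14, D=7), p = 0.381349, fail to reject H0.


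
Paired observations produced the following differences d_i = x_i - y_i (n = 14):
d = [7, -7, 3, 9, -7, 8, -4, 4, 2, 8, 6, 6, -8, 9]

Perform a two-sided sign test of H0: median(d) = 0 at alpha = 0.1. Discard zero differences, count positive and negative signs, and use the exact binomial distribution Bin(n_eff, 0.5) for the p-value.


Step 1: Discard zero differences. Original n = 14; n_eff = number of nonzero differences = 14.
Nonzero differences (with sign): +7, -7, +3, +9, -7, +8, -4, +4, +2, +8, +6, +6, -8, +9
Step 2: Count signs: positive = 10, negative = 4.
Step 3: Under H0: P(positive) = 0.5, so the number of positives S ~ Bin(14, 0.5).
Step 4: Two-sided exact p-value = sum of Bin(14,0.5) probabilities at or below the observed probability = 0.179565.
Step 5: alpha = 0.1. fail to reject H0.

n_eff = 14, pos = 10, neg = 4, p = 0.179565, fail to reject H0.


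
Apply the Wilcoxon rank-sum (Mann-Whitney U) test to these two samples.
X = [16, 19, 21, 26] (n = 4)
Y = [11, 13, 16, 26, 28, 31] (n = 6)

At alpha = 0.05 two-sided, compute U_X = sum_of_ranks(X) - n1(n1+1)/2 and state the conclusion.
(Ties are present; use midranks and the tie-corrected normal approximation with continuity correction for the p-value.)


Step 1: Combine and sort all 10 observations; assign midranks.
sorted (value, group): (11,Y), (13,Y), (16,X), (16,Y), (19,X), (21,X), (26,X), (26,Y), (28,Y), (31,Y)
ranks: 11->1, 13->2, 16->3.5, 16->3.5, 19->5, 21->6, 26->7.5, 26->7.5, 28->9, 31->10
Step 2: Rank sum for X: R1 = 3.5 + 5 + 6 + 7.5 = 22.
Step 3: U_X = R1 - n1(n1+1)/2 = 22 - 4*5/2 = 22 - 10 = 12.
       U_Y = n1*n2 - U_X = 24 - 12 = 12.
Step 4: Ties are present, so use the tie-corrected normal approximation (with continuity correction) for the p-value.
Step 5: p-value = 1.000000; compare to alpha = 0.05. fail to reject H0.

U_X = 12, p = 1.000000, fail to reject H0 at alpha = 0.05.


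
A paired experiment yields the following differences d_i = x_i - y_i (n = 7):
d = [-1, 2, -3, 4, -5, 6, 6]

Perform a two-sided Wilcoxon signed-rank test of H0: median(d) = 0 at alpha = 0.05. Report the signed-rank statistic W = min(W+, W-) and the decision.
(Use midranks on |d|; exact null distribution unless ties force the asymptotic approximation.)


Step 1: Drop any zero differences (none here) and take |d_i|.
|d| = [1, 2, 3, 4, 5, 6, 6]
Step 2: Midrank |d_i| (ties get averaged ranks).
ranks: |1|->1, |2|->2, |3|->3, |4|->4, |5|->5, |6|->6.5, |6|->6.5
Step 3: Attach original signs; sum ranks with positive sign and with negative sign.
W+ = 2 + 4 + 6.5 + 6.5 = 19
W- = 1 + 3 + 5 = 9
(Check: W+ + W- = 28 should equal n(n+1)/2 = 28.)
Step 4: Test statistic W = min(W+, W-) = 9.
Step 5: Ties in |d|, so use the tie-corrected normal approximation.
        E[W] = n(n+1)/4 = 7*8/4 = 14.
        Tie groups: |d|=6 (t=2); sum(t^3 - t) = 6.
        Var[W] = n(n+1)(2n+1)/24 - sum(t^3-t)/48 = 840/24 - 6/48 = 34.875.
        z = (W - E[W]) / sqrt(Var[W]) = (9 - 14) / 5.9055 = -0.8467.
        Two-sided p = 2*Phi(z) = 0.397180.
Step 6: alpha = 0.05. fail to reject H0.

W+ = 19, W- = 9, W = min = 9, p = 0.397180, fail to reject H0.


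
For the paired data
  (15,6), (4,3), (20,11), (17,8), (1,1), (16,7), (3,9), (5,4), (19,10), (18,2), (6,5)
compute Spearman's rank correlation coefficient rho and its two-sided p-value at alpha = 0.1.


Step 1: Rank x and y separately (midranks; no ties here).
rank(x): 15->6, 4->3, 20->11, 17->8, 1->1, 16->7, 3->2, 5->4, 19->10, 18->9, 6->5
rank(y): 6->6, 3->3, 11->11, 8->8, 1->1, 7->7, 9->9, 4->4, 10->10, 2->2, 5->5
Step 2: d_i = R_x(i) - R_y(i); compute d_i^2.
  (6-6)^2=0, (3-3)^2=0, (11-11)^2=0, (8-8)^2=0, (1-1)^2=0, (7-7)^2=0, (2-9)^2=49, (4-4)^2=0, (10-10)^2=0, (9-2)^2=49, (5-5)^2=0
sum(d^2) = 98.
Step 3: rho = 1 - 6*98 / (11*(11^2 - 1)) = 1 - 588/1320 = 0.554545.
Step 4: Under H0, t = rho * sqrt((n-2)/(1-rho^2)) = 1.9992 ~ t(9).
Step 5: Two-sided p-value from the t-distribution with 9 df = 0.076652.
Step 6: alpha = 0.1. reject H0.

rho = 0.5545, p = 0.076652, reject H0 at alpha = 0.1.


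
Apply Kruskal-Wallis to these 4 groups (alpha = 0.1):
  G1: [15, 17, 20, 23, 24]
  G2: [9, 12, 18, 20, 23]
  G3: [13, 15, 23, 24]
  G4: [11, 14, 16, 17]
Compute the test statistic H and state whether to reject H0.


Step 1: Combine all N = 18 observations and assign midranks.
sorted (value, group, rank): (9,G2,1), (11,G4,2), (12,G2,3), (13,G3,4), (14,G4,5), (15,G1,6.5), (15,G3,6.5), (16,G4,8), (17,G1,9.5), (17,G4,9.5), (18,G2,11), (20,G1,12.5), (20,G2,12.5), (23,G1,15), (23,G2,15), (23,G3,15), (24,G1,17.5), (24,G3,17.5)
Step 2: Sum ranks within each group.
R_1 = 61 (n_1 = 5)
R_2 = 42.5 (n_2 = 5)
R_3 = 43 (n_3 = 4)
R_4 = 24.5 (n_4 = 4)
Step 3: H = 12/(N(N+1)) * sum(R_i^2/n_i) - 3(N+1)
     = 12/(18*19) * (61^2/5 + 42.5^2/5 + 43^2/4 + 24.5^2/4) - 3*19
     = 0.035088 * 1717.76 - 57
     = 3.272368.
Step 4: Ties present; correction factor C = 1 - 48/(18^3 - 18) = 0.991744. Corrected H = 3.272368 / 0.991744 = 3.299610.
Step 5: Under H0, H ~ chi^2(3); p-value = 0.347697.
Step 6: alpha = 0.1. fail to reject H0.

H = 3.2996, df = 3, p = 0.347697, fail to reject H0.


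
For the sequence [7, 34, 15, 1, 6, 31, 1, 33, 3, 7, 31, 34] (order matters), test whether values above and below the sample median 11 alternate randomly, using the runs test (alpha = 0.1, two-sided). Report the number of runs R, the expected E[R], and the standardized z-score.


Step 1: Compute median = 11; label A = above, B = below.
Labels in order: BAABBABABBAA  (n_A = 6, n_B = 6)
Step 2: Count runs R = 8.
Step 3: Under H0 (random ordering), E[R] = 2*n_A*n_B/(n_A+n_B) + 1 = 2*6*6/12 + 1 = 7.0000.
        Var[R] = 2*n_A*n_B*(2*n_A*n_B - n_A - n_B) / ((n_A+n_B)^2 * (n_A+n_B-1)) = 4320/1584 = 2.7273.
        SD[R] = 1.6514.
Step 4: Continuity-corrected z = (R - 0.5 - E[R]) / SD[R] = (8 - 0.5 - 7.0000) / 1.6514 = 0.3028.
Step 5: Two-sided p-value via normal approximation = 2*(1 - Phi(|z|)) = 0.762069.
Step 6: alpha = 0.1. fail to reject H0.

R = 8, z = 0.3028, p = 0.762069, fail to reject H0.


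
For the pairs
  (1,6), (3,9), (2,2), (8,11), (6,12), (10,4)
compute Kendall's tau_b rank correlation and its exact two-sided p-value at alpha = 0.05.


Step 1: Enumerate the 15 unordered pairs (i,j) with i<j and classify each by sign(x_j-x_i) * sign(y_j-y_i).
  (1,2):dx=+2,dy=+3->C; (1,3):dx=+1,dy=-4->D; (1,4):dx=+7,dy=+5->C; (1,5):dx=+5,dy=+6->C
  (1,6):dx=+9,dy=-2->D; (2,3):dx=-1,dy=-7->C; (2,4):dx=+5,dy=+2->C; (2,5):dx=+3,dy=+3->C
  (2,6):dx=+7,dy=-5->D; (3,4):dx=+6,dy=+9->C; (3,5):dx=+4,dy=+10->C; (3,6):dx=+8,dy=+2->C
  (4,5):dx=-2,dy=+1->D; (4,6):dx=+2,dy=-7->D; (5,6):dx=+4,dy=-8->D
Step 2: C = 9, D = 6, total pairs = 15.
Step 3: tau = (C - D)/(n(n-1)/2) = (9 - 6)/15 = 0.200000.
Step 4: Exact two-sided p-value (enumerate n! = 720 permutations of y under H0): p = 0.719444.
Step 5: alpha = 0.05. fail to reject H0.

tau_b = 0.2000 (C=9, D=6), p = 0.719444, fail to reject H0.


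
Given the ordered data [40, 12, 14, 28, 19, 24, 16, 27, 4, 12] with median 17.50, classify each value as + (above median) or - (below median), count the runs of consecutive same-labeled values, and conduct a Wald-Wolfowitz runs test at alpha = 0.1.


Step 1: Compute median = 17.50; label A = above, B = below.
Labels in order: ABBAAABABB  (n_A = 5, n_B = 5)
Step 2: Count runs R = 6.
Step 3: Under H0 (random ordering), E[R] = 2*n_A*n_B/(n_A+n_B) + 1 = 2*5*5/10 + 1 = 6.0000.
        Var[R] = 2*n_A*n_B*(2*n_A*n_B - n_A - n_B) / ((n_A+n_B)^2 * (n_A+n_B-1)) = 2000/900 = 2.2222.
        SD[R] = 1.4907.
Step 4: R = E[R], so z = 0 with no continuity correction.
Step 5: Two-sided p-value via normal approximation = 2*(1 - Phi(|z|)) = 1.000000.
Step 6: alpha = 0.1. fail to reject H0.

R = 6, z = 0.0000, p = 1.000000, fail to reject H0.


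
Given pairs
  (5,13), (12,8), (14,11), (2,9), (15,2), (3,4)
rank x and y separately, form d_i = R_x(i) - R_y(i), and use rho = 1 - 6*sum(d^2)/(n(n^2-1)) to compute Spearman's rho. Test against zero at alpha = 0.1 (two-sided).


Step 1: Rank x and y separately (midranks; no ties here).
rank(x): 5->3, 12->4, 14->5, 2->1, 15->6, 3->2
rank(y): 13->6, 8->3, 11->5, 9->4, 2->1, 4->2
Step 2: d_i = R_x(i) - R_y(i); compute d_i^2.
  (3-6)^2=9, (4-3)^2=1, (5-5)^2=0, (1-4)^2=9, (6-1)^2=25, (2-2)^2=0
sum(d^2) = 44.
Step 3: rho = 1 - 6*44 / (6*(6^2 - 1)) = 1 - 264/210 = -0.257143.
Step 4: Under H0, t = rho * sqrt((n-2)/(1-rho^2)) = -0.5322 ~ t(4).
Step 5: Two-sided p-value from the t-distribution with 4 df = 0.622787.
Step 6: alpha = 0.1. fail to reject H0.

rho = -0.2571, p = 0.622787, fail to reject H0 at alpha = 0.1.


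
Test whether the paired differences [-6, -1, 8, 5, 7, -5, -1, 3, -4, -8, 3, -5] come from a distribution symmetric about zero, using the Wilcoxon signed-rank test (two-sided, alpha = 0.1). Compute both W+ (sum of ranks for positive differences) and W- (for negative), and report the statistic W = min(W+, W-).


Step 1: Drop any zero differences (none here) and take |d_i|.
|d| = [6, 1, 8, 5, 7, 5, 1, 3, 4, 8, 3, 5]
Step 2: Midrank |d_i| (ties get averaged ranks).
ranks: |6|->9, |1|->1.5, |8|->11.5, |5|->7, |7|->10, |5|->7, |1|->1.5, |3|->3.5, |4|->5, |8|->11.5, |3|->3.5, |5|->7
Step 3: Attach original signs; sum ranks with positive sign and with negative sign.
W+ = 11.5 + 7 + 10 + 3.5 + 3.5 = 35.5
W- = 9 + 1.5 + 7 + 1.5 + 5 + 11.5 + 7 = 42.5
(Check: W+ + W- = 78 should equal n(n+1)/2 = 78.)
Step 4: Test statistic W = min(W+, W-) = 35.5.
Step 5: Ties in |d|, so use the tie-corrected normal approximation.
        E[W] = n(n+1)/4 = 12*13/4 = 39.
        Tie groups: |d|=1 (t=2), |d|=3 (t=2), |d|=5 (t=3), |d|=8 (t=2); sum(t^3 - t) = 42.
        Var[W] = n(n+1)(2n+1)/24 - sum(t^3-t)/48 = 3900/24 - 42/48 = 161.625.
        z = (W - E[W]) / sqrt(Var[W]) = (35.5 - 39) / 12.7132 = -0.2753.
        Two-sided p = 2*Phi(z) = 0.783082.
Step 6: alpha = 0.1. fail to reject H0.

W+ = 35.5, W- = 42.5, W = min = 35.5, p = 0.783082, fail to reject H0.


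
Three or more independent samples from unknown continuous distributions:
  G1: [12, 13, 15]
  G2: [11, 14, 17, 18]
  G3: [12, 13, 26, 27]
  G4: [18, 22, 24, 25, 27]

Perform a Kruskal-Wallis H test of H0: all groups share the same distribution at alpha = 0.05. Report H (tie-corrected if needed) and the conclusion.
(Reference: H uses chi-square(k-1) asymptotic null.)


Step 1: Combine all N = 16 observations and assign midranks.
sorted (value, group, rank): (11,G2,1), (12,G1,2.5), (12,G3,2.5), (13,G1,4.5), (13,G3,4.5), (14,G2,6), (15,G1,7), (17,G2,8), (18,G2,9.5), (18,G4,9.5), (22,G4,11), (24,G4,12), (25,G4,13), (26,G3,14), (27,G3,15.5), (27,G4,15.5)
Step 2: Sum ranks within each group.
R_1 = 14 (n_1 = 3)
R_2 = 24.5 (n_2 = 4)
R_3 = 36.5 (n_3 = 4)
R_4 = 61 (n_4 = 5)
Step 3: H = 12/(N(N+1)) * sum(R_i^2/n_i) - 3(N+1)
     = 12/(16*17) * (14^2/3 + 24.5^2/4 + 36.5^2/4 + 61^2/5) - 3*17
     = 0.044118 * 1292.66 - 51
     = 6.029044.
Step 4: Ties present; correction factor C = 1 - 24/(16^3 - 16) = 0.994118. Corrected H = 6.029044 / 0.994118 = 6.064719.
Step 5: Under H0, H ~ chi^2(3); p-value = 0.108504.
Step 6: alpha = 0.05. fail to reject H0.

H = 6.0647, df = 3, p = 0.108504, fail to reject H0.


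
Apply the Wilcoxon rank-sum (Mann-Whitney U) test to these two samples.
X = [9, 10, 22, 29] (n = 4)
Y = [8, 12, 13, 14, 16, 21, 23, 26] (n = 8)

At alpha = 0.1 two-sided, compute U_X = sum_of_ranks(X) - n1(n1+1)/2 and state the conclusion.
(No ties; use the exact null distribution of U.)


Step 1: Combine and sort all 12 observations; assign midranks.
sorted (value, group): (8,Y), (9,X), (10,X), (12,Y), (13,Y), (14,Y), (16,Y), (21,Y), (22,X), (23,Y), (26,Y), (29,X)
ranks: 8->1, 9->2, 10->3, 12->4, 13->5, 14->6, 16->7, 21->8, 22->9, 23->10, 26->11, 29->12
Step 2: Rank sum for X: R1 = 2 + 3 + 9 + 12 = 26.
Step 3: U_X = R1 - n1(n1+1)/2 = 26 - 4*5/2 = 26 - 10 = 16.
       U_Y = n1*n2 - U_X = 32 - 16 = 16.
Step 4: No ties, so the exact null distribution of U (based on enumerating the C(12,4) = 495 equally likely rank assignments) gives the two-sided p-value.
Step 5: p-value = 1.000000; compare to alpha = 0.1. fail to reject H0.

U_X = 16, p = 1.000000, fail to reject H0 at alpha = 0.1.


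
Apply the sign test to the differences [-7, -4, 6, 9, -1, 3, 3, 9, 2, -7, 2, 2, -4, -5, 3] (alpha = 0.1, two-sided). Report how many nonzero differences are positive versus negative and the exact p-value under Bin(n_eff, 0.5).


Step 1: Discard zero differences. Original n = 15; n_eff = number of nonzero differences = 15.
Nonzero differences (with sign): -7, -4, +6, +9, -1, +3, +3, +9, +2, -7, +2, +2, -4, -5, +3
Step 2: Count signs: positive = 9, negative = 6.
Step 3: Under H0: P(positive) = 0.5, so the number of positives S ~ Bin(15, 0.5).
Step 4: Two-sided exact p-value = sum of Bin(15,0.5) probabilities at or below the observed probability = 0.607239.
Step 5: alpha = 0.1. fail to reject H0.

n_eff = 15, pos = 9, neg = 6, p = 0.607239, fail to reject H0.


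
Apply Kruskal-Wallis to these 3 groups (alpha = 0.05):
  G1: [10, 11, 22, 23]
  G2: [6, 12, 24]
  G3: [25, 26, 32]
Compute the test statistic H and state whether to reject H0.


Step 1: Combine all N = 10 observations and assign midranks.
sorted (value, group, rank): (6,G2,1), (10,G1,2), (11,G1,3), (12,G2,4), (22,G1,5), (23,G1,6), (24,G2,7), (25,G3,8), (26,G3,9), (32,G3,10)
Step 2: Sum ranks within each group.
R_1 = 16 (n_1 = 4)
R_2 = 12 (n_2 = 3)
R_3 = 27 (n_3 = 3)
Step 3: H = 12/(N(N+1)) * sum(R_i^2/n_i) - 3(N+1)
     = 12/(10*11) * (16^2/4 + 12^2/3 + 27^2/3) - 3*11
     = 0.109091 * 355 - 33
     = 5.727273.
Step 4: No ties, so H is used without correction.
Step 5: Under H0, H ~ chi^2(2); p-value = 0.057061.
Step 6: alpha = 0.05. fail to reject H0.

H = 5.7273, df = 2, p = 0.057061, fail to reject H0.


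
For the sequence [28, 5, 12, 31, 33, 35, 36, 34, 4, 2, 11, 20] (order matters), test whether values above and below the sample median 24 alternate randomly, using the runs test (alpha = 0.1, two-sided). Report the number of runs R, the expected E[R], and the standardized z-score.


Step 1: Compute median = 24; label A = above, B = below.
Labels in order: ABBAAAAABBBB  (n_A = 6, n_B = 6)
Step 2: Count runs R = 4.
Step 3: Under H0 (random ordering), E[R] = 2*n_A*n_B/(n_A+n_B) + 1 = 2*6*6/12 + 1 = 7.0000.
        Var[R] = 2*n_A*n_B*(2*n_A*n_B - n_A - n_B) / ((n_A+n_B)^2 * (n_A+n_B-1)) = 4320/1584 = 2.7273.
        SD[R] = 1.6514.
Step 4: Continuity-corrected z = (R + 0.5 - E[R]) / SD[R] = (4 + 0.5 - 7.0000) / 1.6514 = -1.5138.
Step 5: Two-sided p-value via normal approximation = 2*(1 - Phi(|z|)) = 0.130070.
Step 6: alpha = 0.1. fail to reject H0.

R = 4, z = -1.5138, p = 0.130070, fail to reject H0.


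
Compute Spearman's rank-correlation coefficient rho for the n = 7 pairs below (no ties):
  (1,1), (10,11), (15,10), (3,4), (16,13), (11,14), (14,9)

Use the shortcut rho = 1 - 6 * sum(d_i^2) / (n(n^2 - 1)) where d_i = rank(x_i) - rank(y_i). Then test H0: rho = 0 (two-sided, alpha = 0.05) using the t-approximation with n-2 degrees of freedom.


Step 1: Rank x and y separately (midranks; no ties here).
rank(x): 1->1, 10->3, 15->6, 3->2, 16->7, 11->4, 14->5
rank(y): 1->1, 11->5, 10->4, 4->2, 13->6, 14->7, 9->3
Step 2: d_i = R_x(i) - R_y(i); compute d_i^2.
  (1-1)^2=0, (3-5)^2=4, (6-4)^2=4, (2-2)^2=0, (7-6)^2=1, (4-7)^2=9, (5-3)^2=4
sum(d^2) = 22.
Step 3: rho = 1 - 6*22 / (7*(7^2 - 1)) = 1 - 132/336 = 0.607143.
Step 4: Under H0, t = rho * sqrt((n-2)/(1-rho^2)) = 1.7086 ~ t(5).
Step 5: Two-sided p-value from the t-distribution with 5 df = 0.148231.
Step 6: alpha = 0.05. fail to reject H0.

rho = 0.6071, p = 0.148231, fail to reject H0 at alpha = 0.05.


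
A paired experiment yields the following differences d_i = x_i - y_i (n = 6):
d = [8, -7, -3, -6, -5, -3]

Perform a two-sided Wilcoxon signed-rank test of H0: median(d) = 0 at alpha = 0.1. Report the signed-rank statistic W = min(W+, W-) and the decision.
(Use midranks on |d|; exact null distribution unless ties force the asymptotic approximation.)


Step 1: Drop any zero differences (none here) and take |d_i|.
|d| = [8, 7, 3, 6, 5, 3]
Step 2: Midrank |d_i| (ties get averaged ranks).
ranks: |8|->6, |7|->5, |3|->1.5, |6|->4, |5|->3, |3|->1.5
Step 3: Attach original signs; sum ranks with positive sign and with negative sign.
W+ = 6 = 6
W- = 5 + 1.5 + 4 + 3 + 1.5 = 15
(Check: W+ + W- = 21 should equal n(n+1)/2 = 21.)
Step 4: Test statistic W = min(W+, W-) = 6.
Step 5: Ties in |d|, so use the tie-corrected normal approximation.
        E[W] = n(n+1)/4 = 6*7/4 = 10.5.
        Tie groups: |d|=3 (t=2); sum(t^3 - t) = 6.
        Var[W] = n(n+1)(2n+1)/24 - sum(t^3-t)/48 = 546/24 - 6/48 = 22.625.
        z = (W - E[W]) / sqrt(Var[W]) = (6 - 10.5) / 4.7566 = -0.9461.
        Two-sided p = 2*Phi(z) = 0.344118.
Step 6: alpha = 0.1. fail to reject H0.

W+ = 6, W- = 15, W = min = 6, p = 0.344118, fail to reject H0.


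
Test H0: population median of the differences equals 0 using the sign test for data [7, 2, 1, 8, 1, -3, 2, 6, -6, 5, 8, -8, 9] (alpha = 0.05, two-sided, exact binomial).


Step 1: Discard zero differences. Original n = 13; n_eff = number of nonzero differences = 13.
Nonzero differences (with sign): +7, +2, +1, +8, +1, -3, +2, +6, -6, +5, +8, -8, +9
Step 2: Count signs: positive = 10, negative = 3.
Step 3: Under H0: P(positive) = 0.5, so the number of positives S ~ Bin(13, 0.5).
Step 4: Two-sided exact p-value = sum of Bin(13,0.5) probabilities at or below the observed probability = 0.092285.
Step 5: alpha = 0.05. fail to reject H0.

n_eff = 13, pos = 10, neg = 3, p = 0.092285, fail to reject H0.


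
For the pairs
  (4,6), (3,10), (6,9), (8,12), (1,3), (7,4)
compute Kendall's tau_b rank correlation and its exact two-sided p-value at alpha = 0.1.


Step 1: Enumerate the 15 unordered pairs (i,j) with i<j and classify each by sign(x_j-x_i) * sign(y_j-y_i).
  (1,2):dx=-1,dy=+4->D; (1,3):dx=+2,dy=+3->C; (1,4):dx=+4,dy=+6->C; (1,5):dx=-3,dy=-3->C
  (1,6):dx=+3,dy=-2->D; (2,3):dx=+3,dy=-1->D; (2,4):dx=+5,dy=+2->C; (2,5):dx=-2,dy=-7->C
  (2,6):dx=+4,dy=-6->D; (3,4):dx=+2,dy=+3->C; (3,5):dx=-5,dy=-6->C; (3,6):dx=+1,dy=-5->D
  (4,5):dx=-7,dy=-9->C; (4,6):dx=-1,dy=-8->C; (5,6):dx=+6,dy=+1->C
Step 2: C = 10, D = 5, total pairs = 15.
Step 3: tau = (C - D)/(n(n-1)/2) = (10 - 5)/15 = 0.333333.
Step 4: Exact two-sided p-value (enumerate n! = 720 permutations of y under H0): p = 0.469444.
Step 5: alpha = 0.1. fail to reject H0.

tau_b = 0.3333 (C=10, D=5), p = 0.469444, fail to reject H0.


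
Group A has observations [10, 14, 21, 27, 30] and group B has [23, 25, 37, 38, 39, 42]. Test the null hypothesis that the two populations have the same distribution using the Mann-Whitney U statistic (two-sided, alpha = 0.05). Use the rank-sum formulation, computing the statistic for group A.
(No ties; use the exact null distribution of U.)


Step 1: Combine and sort all 11 observations; assign midranks.
sorted (value, group): (10,X), (14,X), (21,X), (23,Y), (25,Y), (27,X), (30,X), (37,Y), (38,Y), (39,Y), (42,Y)
ranks: 10->1, 14->2, 21->3, 23->4, 25->5, 27->6, 30->7, 37->8, 38->9, 39->10, 42->11
Step 2: Rank sum for X: R1 = 1 + 2 + 3 + 6 + 7 = 19.
Step 3: U_X = R1 - n1(n1+1)/2 = 19 - 5*6/2 = 19 - 15 = 4.
       U_Y = n1*n2 - U_X = 30 - 4 = 26.
Step 4: No ties, so the exact null distribution of U (based on enumerating the C(11,5) = 462 equally likely rank assignments) gives the two-sided p-value.
Step 5: p-value = 0.051948; compare to alpha = 0.05. fail to reject H0.

U_X = 4, p = 0.051948, fail to reject H0 at alpha = 0.05.


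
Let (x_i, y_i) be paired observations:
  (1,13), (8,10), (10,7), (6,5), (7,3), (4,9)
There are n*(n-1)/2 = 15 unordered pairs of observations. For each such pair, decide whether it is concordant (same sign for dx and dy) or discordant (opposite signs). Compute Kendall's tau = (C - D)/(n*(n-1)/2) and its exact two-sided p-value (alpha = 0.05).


Step 1: Enumerate the 15 unordered pairs (i,j) with i<j and classify each by sign(x_j-x_i) * sign(y_j-y_i).
  (1,2):dx=+7,dy=-3->D; (1,3):dx=+9,dy=-6->D; (1,4):dx=+5,dy=-8->D; (1,5):dx=+6,dy=-10->D
  (1,6):dx=+3,dy=-4->D; (2,3):dx=+2,dy=-3->D; (2,4):dx=-2,dy=-5->C; (2,5):dx=-1,dy=-7->C
  (2,6):dx=-4,dy=-1->C; (3,4):dx=-4,dy=-2->C; (3,5):dx=-3,dy=-4->C; (3,6):dx=-6,dy=+2->D
  (4,5):dx=+1,dy=-2->D; (4,6):dx=-2,dy=+4->D; (5,6):dx=-3,dy=+6->D
Step 2: C = 5, D = 10, total pairs = 15.
Step 3: tau = (C - D)/(n(n-1)/2) = (5 - 10)/15 = -0.333333.
Step 4: Exact two-sided p-value (enumerate n! = 720 permutations of y under H0): p = 0.469444.
Step 5: alpha = 0.05. fail to reject H0.

tau_b = -0.3333 (C=5, D=10), p = 0.469444, fail to reject H0.


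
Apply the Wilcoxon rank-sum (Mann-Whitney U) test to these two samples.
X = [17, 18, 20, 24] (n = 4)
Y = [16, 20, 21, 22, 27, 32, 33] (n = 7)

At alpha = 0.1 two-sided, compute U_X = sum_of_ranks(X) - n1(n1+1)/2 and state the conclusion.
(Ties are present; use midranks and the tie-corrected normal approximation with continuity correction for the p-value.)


Step 1: Combine and sort all 11 observations; assign midranks.
sorted (value, group): (16,Y), (17,X), (18,X), (20,X), (20,Y), (21,Y), (22,Y), (24,X), (27,Y), (32,Y), (33,Y)
ranks: 16->1, 17->2, 18->3, 20->4.5, 20->4.5, 21->6, 22->7, 24->8, 27->9, 32->10, 33->11
Step 2: Rank sum for X: R1 = 2 + 3 + 4.5 + 8 = 17.5.
Step 3: U_X = R1 - n1(n1+1)/2 = 17.5 - 4*5/2 = 17.5 - 10 = 7.5.
       U_Y = n1*n2 - U_X = 28 - 7.5 = 20.5.
Step 4: Ties are present, so use the tie-corrected normal approximation (with continuity correction) for the p-value.
Step 5: p-value = 0.255756; compare to alpha = 0.1. fail to reject H0.

U_X = 7.5, p = 0.255756, fail to reject H0 at alpha = 0.1.


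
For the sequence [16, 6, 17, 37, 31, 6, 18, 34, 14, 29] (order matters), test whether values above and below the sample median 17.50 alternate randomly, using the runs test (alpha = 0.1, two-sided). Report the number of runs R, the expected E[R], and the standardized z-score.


Step 1: Compute median = 17.50; label A = above, B = below.
Labels in order: BBBAABAABA  (n_A = 5, n_B = 5)
Step 2: Count runs R = 6.
Step 3: Under H0 (random ordering), E[R] = 2*n_A*n_B/(n_A+n_B) + 1 = 2*5*5/10 + 1 = 6.0000.
        Var[R] = 2*n_A*n_B*(2*n_A*n_B - n_A - n_B) / ((n_A+n_B)^2 * (n_A+n_B-1)) = 2000/900 = 2.2222.
        SD[R] = 1.4907.
Step 4: R = E[R], so z = 0 with no continuity correction.
Step 5: Two-sided p-value via normal approximation = 2*(1 - Phi(|z|)) = 1.000000.
Step 6: alpha = 0.1. fail to reject H0.

R = 6, z = 0.0000, p = 1.000000, fail to reject H0.


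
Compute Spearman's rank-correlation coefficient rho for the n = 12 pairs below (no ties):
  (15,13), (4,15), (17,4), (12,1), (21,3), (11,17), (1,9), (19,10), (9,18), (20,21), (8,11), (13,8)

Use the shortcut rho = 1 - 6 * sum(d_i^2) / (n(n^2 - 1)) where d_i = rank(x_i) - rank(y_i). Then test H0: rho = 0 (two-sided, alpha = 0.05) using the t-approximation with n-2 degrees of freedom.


Step 1: Rank x and y separately (midranks; no ties here).
rank(x): 15->8, 4->2, 17->9, 12->6, 21->12, 11->5, 1->1, 19->10, 9->4, 20->11, 8->3, 13->7
rank(y): 13->8, 15->9, 4->3, 1->1, 3->2, 17->10, 9->5, 10->6, 18->11, 21->12, 11->7, 8->4
Step 2: d_i = R_x(i) - R_y(i); compute d_i^2.
  (8-8)^2=0, (2-9)^2=49, (9-3)^2=36, (6-1)^2=25, (12-2)^2=100, (5-10)^2=25, (1-5)^2=16, (10-6)^2=16, (4-11)^2=49, (11-12)^2=1, (3-7)^2=16, (7-4)^2=9
sum(d^2) = 342.
Step 3: rho = 1 - 6*342 / (12*(12^2 - 1)) = 1 - 2052/1716 = -0.195804.
Step 4: Under H0, t = rho * sqrt((n-2)/(1-rho^2)) = -0.6314 ~ t(10).
Step 5: Two-sided p-value from the t-distribution with 10 df = 0.541936.
Step 6: alpha = 0.05. fail to reject H0.

rho = -0.1958, p = 0.541936, fail to reject H0 at alpha = 0.05.


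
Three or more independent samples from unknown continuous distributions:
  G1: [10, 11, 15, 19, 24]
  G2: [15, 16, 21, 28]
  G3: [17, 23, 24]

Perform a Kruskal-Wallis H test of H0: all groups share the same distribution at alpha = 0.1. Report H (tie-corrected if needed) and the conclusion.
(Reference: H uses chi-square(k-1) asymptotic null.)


Step 1: Combine all N = 12 observations and assign midranks.
sorted (value, group, rank): (10,G1,1), (11,G1,2), (15,G1,3.5), (15,G2,3.5), (16,G2,5), (17,G3,6), (19,G1,7), (21,G2,8), (23,G3,9), (24,G1,10.5), (24,G3,10.5), (28,G2,12)
Step 2: Sum ranks within each group.
R_1 = 24 (n_1 = 5)
R_2 = 28.5 (n_2 = 4)
R_3 = 25.5 (n_3 = 3)
Step 3: H = 12/(N(N+1)) * sum(R_i^2/n_i) - 3(N+1)
     = 12/(12*13) * (24^2/5 + 28.5^2/4 + 25.5^2/3) - 3*13
     = 0.076923 * 535.013 - 39
     = 2.154808.
Step 4: Ties present; correction factor C = 1 - 12/(12^3 - 12) = 0.993007. Corrected H = 2.154808 / 0.993007 = 2.169982.
Step 5: Under H0, H ~ chi^2(2); p-value = 0.337905.
Step 6: alpha = 0.1. fail to reject H0.

H = 2.1700, df = 2, p = 0.337905, fail to reject H0.


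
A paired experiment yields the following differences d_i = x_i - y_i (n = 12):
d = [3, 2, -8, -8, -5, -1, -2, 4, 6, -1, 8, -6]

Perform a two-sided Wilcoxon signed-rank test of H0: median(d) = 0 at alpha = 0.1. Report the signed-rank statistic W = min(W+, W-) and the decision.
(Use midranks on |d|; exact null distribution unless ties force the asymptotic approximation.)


Step 1: Drop any zero differences (none here) and take |d_i|.
|d| = [3, 2, 8, 8, 5, 1, 2, 4, 6, 1, 8, 6]
Step 2: Midrank |d_i| (ties get averaged ranks).
ranks: |3|->5, |2|->3.5, |8|->11, |8|->11, |5|->7, |1|->1.5, |2|->3.5, |4|->6, |6|->8.5, |1|->1.5, |8|->11, |6|->8.5
Step 3: Attach original signs; sum ranks with positive sign and with negative sign.
W+ = 5 + 3.5 + 6 + 8.5 + 11 = 34
W- = 11 + 11 + 7 + 1.5 + 3.5 + 1.5 + 8.5 = 44
(Check: W+ + W- = 78 should equal n(n+1)/2 = 78.)
Step 4: Test statistic W = min(W+, W-) = 34.
Step 5: Ties in |d|, so use the tie-corrected normal approximation.
        E[W] = n(n+1)/4 = 12*13/4 = 39.
        Tie groups: |d|=1 (t=2), |d|=2 (t=2), |d|=6 (t=2), |d|=8 (t=3); sum(t^3 - t) = 42.
        Var[W] = n(n+1)(2n+1)/24 - sum(t^3-t)/48 = 3900/24 - 42/48 = 161.625.
        z = (W - E[W]) / sqrt(Var[W]) = (34 - 39) / 12.7132 = -0.3933.
        Two-sided p = 2*Phi(z) = 0.694103.
Step 6: alpha = 0.1. fail to reject H0.

W+ = 34, W- = 44, W = min = 34, p = 0.694103, fail to reject H0.


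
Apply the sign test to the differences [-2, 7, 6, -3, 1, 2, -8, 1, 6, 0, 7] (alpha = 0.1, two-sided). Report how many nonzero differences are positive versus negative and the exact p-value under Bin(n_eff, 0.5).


Step 1: Discard zero differences. Original n = 11; n_eff = number of nonzero differences = 10.
Nonzero differences (with sign): -2, +7, +6, -3, +1, +2, -8, +1, +6, +7
Step 2: Count signs: positive = 7, negative = 3.
Step 3: Under H0: P(positive) = 0.5, so the number of positives S ~ Bin(10, 0.5).
Step 4: Two-sided exact p-value = sum of Bin(10,0.5) probabilities at or below the observed probability = 0.343750.
Step 5: alpha = 0.1. fail to reject H0.

n_eff = 10, pos = 7, neg = 3, p = 0.343750, fail to reject H0.


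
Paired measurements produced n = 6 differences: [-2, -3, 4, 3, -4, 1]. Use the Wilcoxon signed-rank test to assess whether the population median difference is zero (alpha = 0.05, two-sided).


Step 1: Drop any zero differences (none here) and take |d_i|.
|d| = [2, 3, 4, 3, 4, 1]
Step 2: Midrank |d_i| (ties get averaged ranks).
ranks: |2|->2, |3|->3.5, |4|->5.5, |3|->3.5, |4|->5.5, |1|->1
Step 3: Attach original signs; sum ranks with positive sign and with negative sign.
W+ = 5.5 + 3.5 + 1 = 10
W- = 2 + 3.5 + 5.5 = 11
(Check: W+ + W- = 21 should equal n(n+1)/2 = 21.)
Step 4: Test statistic W = min(W+, W-) = 10.
Step 5: Ties in |d|, so use the tie-corrected normal approximation.
        E[W] = n(n+1)/4 = 6*7/4 = 10.5.
        Tie groups: |d|=3 (t=2), |d|=4 (t=2); sum(t^3 - t) = 12.
        Var[W] = n(n+1)(2n+1)/24 - sum(t^3-t)/48 = 546/24 - 12/48 = 22.5.
        z = (W - E[W]) / sqrt(Var[W]) = (10 - 10.5) / 4.7434 = -0.1054.
        Two-sided p = 2*Phi(z) = 0.916051.
Step 6: alpha = 0.05. fail to reject H0.

W+ = 10, W- = 11, W = min = 10, p = 0.916051, fail to reject H0.


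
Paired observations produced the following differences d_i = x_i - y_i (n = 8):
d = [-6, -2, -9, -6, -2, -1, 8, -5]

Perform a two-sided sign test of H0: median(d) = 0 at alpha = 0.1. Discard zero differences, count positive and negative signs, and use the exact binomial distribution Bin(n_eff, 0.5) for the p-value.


Step 1: Discard zero differences. Original n = 8; n_eff = number of nonzero differences = 8.
Nonzero differences (with sign): -6, -2, -9, -6, -2, -1, +8, -5
Step 2: Count signs: positive = 1, negative = 7.
Step 3: Under H0: P(positive) = 0.5, so the number of positives S ~ Bin(8, 0.5).
Step 4: Two-sided exact p-value = sum of Bin(8,0.5) probabilities at or below the observed probability = 0.070312.
Step 5: alpha = 0.1. reject H0.

n_eff = 8, pos = 1, neg = 7, p = 0.070312, reject H0.


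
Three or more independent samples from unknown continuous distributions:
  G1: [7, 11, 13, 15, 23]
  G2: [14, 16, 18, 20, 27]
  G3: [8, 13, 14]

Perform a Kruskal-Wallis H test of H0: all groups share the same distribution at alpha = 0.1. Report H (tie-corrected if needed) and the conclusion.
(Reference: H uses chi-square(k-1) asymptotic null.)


Step 1: Combine all N = 13 observations and assign midranks.
sorted (value, group, rank): (7,G1,1), (8,G3,2), (11,G1,3), (13,G1,4.5), (13,G3,4.5), (14,G2,6.5), (14,G3,6.5), (15,G1,8), (16,G2,9), (18,G2,10), (20,G2,11), (23,G1,12), (27,G2,13)
Step 2: Sum ranks within each group.
R_1 = 28.5 (n_1 = 5)
R_2 = 49.5 (n_2 = 5)
R_3 = 13 (n_3 = 3)
Step 3: H = 12/(N(N+1)) * sum(R_i^2/n_i) - 3(N+1)
     = 12/(13*14) * (28.5^2/5 + 49.5^2/5 + 13^2/3) - 3*14
     = 0.065934 * 708.833 - 42
     = 4.736264.
Step 4: Ties present; correction factor C = 1 - 12/(13^3 - 13) = 0.994505. Corrected H = 4.736264 / 0.994505 = 4.762431.
Step 5: Under H0, H ~ chi^2(2); p-value = 0.092438.
Step 6: alpha = 0.1. reject H0.

H = 4.7624, df = 2, p = 0.092438, reject H0.


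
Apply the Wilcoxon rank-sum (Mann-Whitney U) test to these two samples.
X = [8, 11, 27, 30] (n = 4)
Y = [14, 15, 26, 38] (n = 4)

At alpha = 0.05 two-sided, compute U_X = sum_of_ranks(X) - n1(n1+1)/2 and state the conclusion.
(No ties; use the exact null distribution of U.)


Step 1: Combine and sort all 8 observations; assign midranks.
sorted (value, group): (8,X), (11,X), (14,Y), (15,Y), (26,Y), (27,X), (30,X), (38,Y)
ranks: 8->1, 11->2, 14->3, 15->4, 26->5, 27->6, 30->7, 38->8
Step 2: Rank sum for X: R1 = 1 + 2 + 6 + 7 = 16.
Step 3: U_X = R1 - n1(n1+1)/2 = 16 - 4*5/2 = 16 - 10 = 6.
       U_Y = n1*n2 - U_X = 16 - 6 = 10.
Step 4: No ties, so the exact null distribution of U (based on enumerating the C(8,4) = 70 equally likely rank assignments) gives the two-sided p-value.
Step 5: p-value = 0.685714; compare to alpha = 0.05. fail to reject H0.

U_X = 6, p = 0.685714, fail to reject H0 at alpha = 0.05.
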